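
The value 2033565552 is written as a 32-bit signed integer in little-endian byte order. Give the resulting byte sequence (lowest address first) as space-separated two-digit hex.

2033565552 in hexadecimal, padded to 32 bits, is 0x7935BF70.
Split into bytes (most-significant first): 79 35 BF 70.
Little-endian: lowest address holds the least-significant byte.
So at ascending addresses the bytes are 70 BF 35 79.

70 BF 35 79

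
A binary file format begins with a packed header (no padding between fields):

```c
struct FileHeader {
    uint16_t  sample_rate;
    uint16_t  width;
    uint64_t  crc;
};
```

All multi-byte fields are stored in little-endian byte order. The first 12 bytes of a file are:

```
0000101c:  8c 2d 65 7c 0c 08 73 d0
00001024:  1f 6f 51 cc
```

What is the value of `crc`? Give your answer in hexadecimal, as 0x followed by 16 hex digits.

0xCC516F1FD073080C

`crc` follows `sample_rate` (2 B), `width` (2 B), so it starts at offset 2 + 2 = 4 and occupies 8 bytes.
Bytes at offsets 4..11: 0C 08 73 D0 1F 6F 51 CC.
In little-endian order the low byte comes first in memory.
Reassemble most-significant byte first: CC 51 6F 1F D0 73 08 0C → 0xCC516F1FD073080C.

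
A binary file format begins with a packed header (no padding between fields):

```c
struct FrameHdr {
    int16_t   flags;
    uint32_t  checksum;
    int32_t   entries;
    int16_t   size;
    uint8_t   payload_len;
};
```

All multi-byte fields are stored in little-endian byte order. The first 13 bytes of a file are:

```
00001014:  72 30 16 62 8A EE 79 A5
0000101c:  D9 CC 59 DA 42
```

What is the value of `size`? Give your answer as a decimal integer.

-9639

`size` follows `flags` (2 B), `checksum` (4 B), `entries` (4 B), so it starts at offset 2 + 4 + 4 = 10 and occupies 2 bytes.
Bytes at offsets 10..11: 59 DA.
Little-endian stores the least-significant byte at the lowest address.
Reassemble most-significant byte first: DA 59 → 0xDA59.
Top bit is set, so as a signed 16-bit value this is 0xDA59 − 2^16 = -9639.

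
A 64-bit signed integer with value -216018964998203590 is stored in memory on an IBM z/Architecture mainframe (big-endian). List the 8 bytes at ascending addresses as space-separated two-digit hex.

FD 00 8B E5 56 88 D7 3A

Two's complement of -216018964998203590 in 64 bits: 216018964998203590 = 0x02FF741AA97728C6; invert → 0xFD008BE55688D739; add 1 → 0xFD008BE55688D73A.
Split into bytes (most-significant first): FD 00 8B E5 56 88 D7 3A.
Big-endian stores the most-significant byte at the lowest address.
So the memory order matches the most-significant-first order: FD 00 8B E5 56 88 D7 3A.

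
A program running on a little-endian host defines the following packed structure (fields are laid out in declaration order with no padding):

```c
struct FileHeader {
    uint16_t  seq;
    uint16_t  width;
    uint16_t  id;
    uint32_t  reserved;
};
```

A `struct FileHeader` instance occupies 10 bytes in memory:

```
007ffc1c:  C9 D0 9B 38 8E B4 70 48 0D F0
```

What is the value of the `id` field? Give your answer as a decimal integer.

46222

`id` follows `seq` (2 B), `width` (2 B), so it starts at offset 2 + 2 = 4 and occupies 2 bytes.
Bytes at offsets 4..5: 8E B4.
Little-endian stores the least-significant byte at the lowest address.
Reassemble most-significant byte first: B4 8E → 0xB48E.
0xB48E = 46222.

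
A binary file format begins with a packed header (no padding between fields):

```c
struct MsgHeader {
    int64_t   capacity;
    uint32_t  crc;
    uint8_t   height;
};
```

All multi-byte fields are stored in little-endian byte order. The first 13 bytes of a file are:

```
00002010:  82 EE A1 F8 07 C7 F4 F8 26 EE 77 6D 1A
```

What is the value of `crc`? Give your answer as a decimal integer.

1836576294

`crc` follows `capacity` (8 bytes), so it starts at byte offset 8 and occupies 4 bytes.
Bytes at offsets 8..11: 26 EE 77 6D.
Little-endian: lowest address holds the least-significant byte.
Reassemble most-significant byte first: 6D 77 EE 26 → 0x6D77EE26.
0x6D77EE26 = 1836576294.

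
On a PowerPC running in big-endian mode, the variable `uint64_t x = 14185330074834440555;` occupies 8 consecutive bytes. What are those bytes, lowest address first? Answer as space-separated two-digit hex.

14185330074834440555 in hexadecimal, padded to 64 bits, is 0xC4DC6A8BC42C116B.
Split into bytes (most-significant first): C4 DC 6A 8B C4 2C 11 6B.
In big-endian order the high byte comes first in memory.
So the memory order matches the most-significant-first order: C4 DC 6A 8B C4 2C 11 6B.

C4 DC 6A 8B C4 2C 11 6B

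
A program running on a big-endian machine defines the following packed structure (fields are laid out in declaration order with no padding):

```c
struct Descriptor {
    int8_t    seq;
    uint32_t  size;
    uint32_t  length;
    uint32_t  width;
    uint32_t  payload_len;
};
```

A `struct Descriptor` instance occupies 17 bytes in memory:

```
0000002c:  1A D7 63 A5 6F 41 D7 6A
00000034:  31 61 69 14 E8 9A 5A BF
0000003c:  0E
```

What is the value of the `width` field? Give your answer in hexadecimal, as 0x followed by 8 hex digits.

`width` follows `seq` (1 B), `size` (4 B), `length` (4 B), so it starts at offset 1 + 4 + 4 = 9 and occupies 4 bytes.
Bytes at offsets 9..12: 61 69 14 E8.
Big-endian stores the most-significant byte at the lowest address.
The bytes are already most-significant first: 0x616914E8.

0x616914E8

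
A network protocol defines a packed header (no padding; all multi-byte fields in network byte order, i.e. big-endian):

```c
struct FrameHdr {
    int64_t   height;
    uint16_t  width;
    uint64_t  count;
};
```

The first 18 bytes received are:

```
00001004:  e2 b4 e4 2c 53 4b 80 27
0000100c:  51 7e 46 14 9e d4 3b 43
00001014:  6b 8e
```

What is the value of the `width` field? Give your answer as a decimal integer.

`width` follows `height` (8 bytes), so it starts at byte offset 8 and occupies 2 bytes.
Bytes at offsets 8..9: 51 7E.
Big-endian stores the most-significant byte at the lowest address.
The bytes are already most-significant first: 0x517E.
0x517E = 20862.

20862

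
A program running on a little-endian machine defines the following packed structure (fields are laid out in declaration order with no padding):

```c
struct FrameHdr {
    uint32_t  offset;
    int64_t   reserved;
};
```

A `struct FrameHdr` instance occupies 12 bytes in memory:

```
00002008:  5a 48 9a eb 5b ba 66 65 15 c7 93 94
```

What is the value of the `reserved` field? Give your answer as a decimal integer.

`reserved` follows `offset` (4 bytes), so it starts at byte offset 4 and occupies 8 bytes.
Bytes at offsets 4..11: 5B BA 66 65 15 C7 93 94.
Little-endian: lowest address holds the least-significant byte.
Reassemble most-significant byte first: 94 93 C7 15 65 66 BA 5B → 0x9493C7156566BA5B.
Top bit is set, so as a signed 64-bit value this is 0x9493C7156566BA5B − 2^64 = -7740624439810278821.

-7740624439810278821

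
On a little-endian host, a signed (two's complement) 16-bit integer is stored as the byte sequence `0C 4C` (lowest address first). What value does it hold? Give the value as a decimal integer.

19468

Little-endian: lowest address holds the least-significant byte.
Reassemble most-significant byte first: 4C 0C → 0x4C0C.
0x4C0C = 19468.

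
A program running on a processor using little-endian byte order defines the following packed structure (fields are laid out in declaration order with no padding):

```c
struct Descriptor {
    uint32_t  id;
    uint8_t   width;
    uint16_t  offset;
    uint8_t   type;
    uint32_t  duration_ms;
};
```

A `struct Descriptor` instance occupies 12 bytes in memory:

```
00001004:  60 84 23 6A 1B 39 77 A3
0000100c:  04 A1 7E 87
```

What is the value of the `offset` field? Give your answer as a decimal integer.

`offset` follows `id` (4 B), `width` (1 B), so it starts at offset 4 + 1 = 5 and occupies 2 bytes.
Bytes at offsets 5..6: 39 77.
Little-endian: lowest address holds the least-significant byte.
Reassemble most-significant byte first: 77 39 → 0x7739.
0x7739 = 30521.

30521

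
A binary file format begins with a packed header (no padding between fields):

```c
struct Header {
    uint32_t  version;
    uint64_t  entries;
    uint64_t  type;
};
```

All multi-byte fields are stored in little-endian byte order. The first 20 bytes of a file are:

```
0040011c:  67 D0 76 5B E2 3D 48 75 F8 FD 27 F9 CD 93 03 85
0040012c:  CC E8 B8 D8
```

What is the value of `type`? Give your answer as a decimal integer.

`type` follows `version` (4 B), `entries` (8 B), so it starts at offset 4 + 8 = 12 and occupies 8 bytes.
Bytes at offsets 12..19: CD 93 03 85 CC E8 B8 D8.
Little-endian: lowest address holds the least-significant byte.
Reassemble most-significant byte first: D8 B8 E8 CC 85 03 93 CD → 0xD8B8E8CC850393CD.
0xD8B8E8CC850393CD = 15616487673009771469.

15616487673009771469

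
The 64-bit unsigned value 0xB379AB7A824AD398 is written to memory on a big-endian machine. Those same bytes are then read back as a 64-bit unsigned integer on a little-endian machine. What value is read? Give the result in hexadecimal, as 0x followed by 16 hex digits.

0x98D34A827AAB79B3

Stored big-endian, the bytes at ascending addresses are B3 79 AB 7A 82 4A D3 98.
Read back as little-endian, the first byte is least significant, giving 0x98D34A827AAB79B3.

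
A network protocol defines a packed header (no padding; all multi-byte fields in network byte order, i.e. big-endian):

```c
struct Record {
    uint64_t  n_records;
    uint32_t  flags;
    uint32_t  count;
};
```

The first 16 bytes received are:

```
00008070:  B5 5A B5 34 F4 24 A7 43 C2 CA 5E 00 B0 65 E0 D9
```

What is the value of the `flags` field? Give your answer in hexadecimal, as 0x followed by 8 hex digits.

`flags` follows `n_records` (8 bytes), so it starts at byte offset 8 and occupies 4 bytes.
Bytes at offsets 8..11: C2 CA 5E 00.
Big-endian: lowest address holds the most-significant byte.
The bytes are already most-significant first: 0xC2CA5E00.

0xC2CA5E00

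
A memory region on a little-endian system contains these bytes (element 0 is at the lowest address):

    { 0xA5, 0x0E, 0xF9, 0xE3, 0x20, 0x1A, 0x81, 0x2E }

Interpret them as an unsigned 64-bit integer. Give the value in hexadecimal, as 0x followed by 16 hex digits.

0x2E811A20E3F90EA5

Little-endian: lowest address holds the least-significant byte.
Reassemble most-significant byte first: 2E 81 1A 20 E3 F9 0E A5 → 0x2E811A20E3F90EA5.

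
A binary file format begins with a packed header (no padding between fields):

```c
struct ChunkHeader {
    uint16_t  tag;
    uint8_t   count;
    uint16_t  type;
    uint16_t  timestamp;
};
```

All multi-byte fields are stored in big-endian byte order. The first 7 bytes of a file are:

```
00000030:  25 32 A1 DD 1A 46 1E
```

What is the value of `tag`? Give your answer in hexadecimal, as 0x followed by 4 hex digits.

0x2532

`tag` is the first field, at byte offset 0, occupying 2 bytes.
Bytes at offsets 0..1: 25 32.
In big-endian order the high byte comes first in memory.
The bytes are already most-significant first: 0x2532.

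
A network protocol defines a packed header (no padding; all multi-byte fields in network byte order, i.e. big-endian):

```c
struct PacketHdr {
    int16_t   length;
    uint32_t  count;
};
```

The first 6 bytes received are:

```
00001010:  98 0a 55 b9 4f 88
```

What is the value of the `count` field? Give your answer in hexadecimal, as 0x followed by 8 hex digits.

`count` follows `length` (2 bytes), so it starts at byte offset 2 and occupies 4 bytes.
Bytes at offsets 2..5: 55 B9 4F 88.
Big-endian: lowest address holds the most-significant byte.
The bytes are already most-significant first: 0x55B94F88.

0x55B94F88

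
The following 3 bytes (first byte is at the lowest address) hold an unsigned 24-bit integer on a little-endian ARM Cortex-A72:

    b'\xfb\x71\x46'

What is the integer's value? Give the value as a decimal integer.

Little-endian: lowest address holds the least-significant byte.
Reassemble most-significant byte first: 46 71 FB → 0x4671FB.
0x4671FB = 4616699.

4616699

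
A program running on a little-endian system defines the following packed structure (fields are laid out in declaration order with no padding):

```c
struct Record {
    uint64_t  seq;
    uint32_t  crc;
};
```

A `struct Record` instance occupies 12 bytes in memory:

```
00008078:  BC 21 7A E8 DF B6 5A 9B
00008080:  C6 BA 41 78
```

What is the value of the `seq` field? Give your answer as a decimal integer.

11194460896577069500

`seq` is the first field, at byte offset 0, occupying 8 bytes.
Bytes at offsets 0..7: BC 21 7A E8 DF B6 5A 9B.
Little-endian stores the least-significant byte at the lowest address.
Reassemble most-significant byte first: 9B 5A B6 DF E8 7A 21 BC → 0x9B5AB6DFE87A21BC.
0x9B5AB6DFE87A21BC = 11194460896577069500.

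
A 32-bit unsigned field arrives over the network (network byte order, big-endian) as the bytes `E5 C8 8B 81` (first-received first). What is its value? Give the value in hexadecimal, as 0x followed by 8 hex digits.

0xE5C88B81

Big-endian stores the most-significant byte at the lowest address.
The bytes are already most-significant first: 0xE5C88B81.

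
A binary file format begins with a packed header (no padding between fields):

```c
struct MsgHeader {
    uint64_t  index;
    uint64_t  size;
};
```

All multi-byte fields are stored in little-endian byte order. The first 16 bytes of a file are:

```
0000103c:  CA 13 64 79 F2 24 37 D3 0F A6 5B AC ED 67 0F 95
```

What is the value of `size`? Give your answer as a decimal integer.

`size` follows `index` (8 bytes), so it starts at byte offset 8 and occupies 8 bytes.
Bytes at offsets 8..15: 0F A6 5B AC ED 67 0F 95.
Little-endian stores the least-significant byte at the lowest address.
Reassemble most-significant byte first: 95 0F 67 ED AC 5B A6 0F → 0x950F67EDAC5BA60F.
0x950F67EDAC5BA60F = 10740917906798519823.

10740917906798519823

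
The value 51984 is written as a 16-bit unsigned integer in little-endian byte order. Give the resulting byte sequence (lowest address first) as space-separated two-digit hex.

51984 in hexadecimal, padded to 16 bits, is 0xCB10.
Split into bytes (most-significant first): CB 10.
In little-endian order the low byte comes first in memory.
So at ascending addresses the bytes are 10 CB.

10 CB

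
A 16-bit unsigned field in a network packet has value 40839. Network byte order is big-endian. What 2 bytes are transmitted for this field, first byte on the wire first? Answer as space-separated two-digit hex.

9F 87

40839 in hexadecimal, padded to 16 bits, is 0x9F87.
Split into bytes (most-significant first): 9F 87.
Big-endian: lowest address holds the most-significant byte.
So the memory order matches the most-significant-first order: 9F 87.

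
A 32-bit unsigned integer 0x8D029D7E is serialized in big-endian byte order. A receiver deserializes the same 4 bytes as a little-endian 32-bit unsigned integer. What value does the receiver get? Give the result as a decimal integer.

2124219021

Stored big-endian, the bytes at ascending addresses are 8D 02 9D 7E.
Read back as little-endian, the first byte is least significant, giving 0x7E9D028D.
0x7E9D028D = 2124219021.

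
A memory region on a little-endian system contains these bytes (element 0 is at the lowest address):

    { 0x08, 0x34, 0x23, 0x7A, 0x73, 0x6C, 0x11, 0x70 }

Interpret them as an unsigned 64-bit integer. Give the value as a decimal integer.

8075354850078176264

Little-endian stores the least-significant byte at the lowest address.
Reassemble most-significant byte first: 70 11 6C 73 7A 23 34 08 → 0x70116C737A233408.
0x70116C737A233408 = 8075354850078176264.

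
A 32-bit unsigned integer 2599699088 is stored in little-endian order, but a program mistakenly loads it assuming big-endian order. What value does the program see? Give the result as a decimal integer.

2599699088 in 32-bit hexadecimal is 0x9AF44290.
Stored little-endian, the bytes at ascending addresses are 90 42 F4 9A.
Read back as big-endian, the last byte is least significant, giving 0x9042F49A.
0x9042F49A = 2420307098.

2420307098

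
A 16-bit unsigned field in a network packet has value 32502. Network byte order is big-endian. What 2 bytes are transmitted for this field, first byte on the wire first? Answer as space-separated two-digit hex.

7E F6

32502 in hexadecimal, padded to 16 bits, is 0x7EF6.
Split into bytes (most-significant first): 7E F6.
Big-endian stores the most-significant byte at the lowest address.
So the memory order matches the most-significant-first order: 7E F6.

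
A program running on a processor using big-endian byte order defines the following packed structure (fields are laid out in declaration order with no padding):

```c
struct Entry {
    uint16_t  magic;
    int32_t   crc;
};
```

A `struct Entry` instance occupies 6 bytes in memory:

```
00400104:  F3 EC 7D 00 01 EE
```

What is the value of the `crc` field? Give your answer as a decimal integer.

2097152494

`crc` follows `magic` (2 bytes), so it starts at byte offset 2 and occupies 4 bytes.
Bytes at offsets 2..5: 7D 00 01 EE.
Big-endian: lowest address holds the most-significant byte.
The bytes are already most-significant first: 0x7D0001EE.
0x7D0001EE = 2097152494.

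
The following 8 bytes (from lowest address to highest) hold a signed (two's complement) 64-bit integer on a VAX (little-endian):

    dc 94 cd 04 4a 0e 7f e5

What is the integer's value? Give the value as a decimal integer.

In little-endian order the low byte comes first in memory.
Reassemble most-significant byte first: E5 7F 0E 4A 04 CD 94 DC → 0xE57F0E4A04CD94DC.
Top bit is set, so as a signed 64-bit value this is 0xE57F0E4A04CD94DC − 2^64 = -1909792005910850340.

-1909792005910850340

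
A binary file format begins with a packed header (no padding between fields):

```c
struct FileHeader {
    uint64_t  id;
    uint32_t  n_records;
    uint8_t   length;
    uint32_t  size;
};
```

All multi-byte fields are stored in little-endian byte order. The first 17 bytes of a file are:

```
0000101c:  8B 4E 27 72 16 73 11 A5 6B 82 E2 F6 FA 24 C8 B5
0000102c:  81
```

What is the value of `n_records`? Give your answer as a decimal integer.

4142039659

`n_records` follows `id` (8 bytes), so it starts at byte offset 8 and occupies 4 bytes.
Bytes at offsets 8..11: 6B 82 E2 F6.
In little-endian order the low byte comes first in memory.
Reassemble most-significant byte first: F6 E2 82 6B → 0xF6E2826B.
0xF6E2826B = 4142039659.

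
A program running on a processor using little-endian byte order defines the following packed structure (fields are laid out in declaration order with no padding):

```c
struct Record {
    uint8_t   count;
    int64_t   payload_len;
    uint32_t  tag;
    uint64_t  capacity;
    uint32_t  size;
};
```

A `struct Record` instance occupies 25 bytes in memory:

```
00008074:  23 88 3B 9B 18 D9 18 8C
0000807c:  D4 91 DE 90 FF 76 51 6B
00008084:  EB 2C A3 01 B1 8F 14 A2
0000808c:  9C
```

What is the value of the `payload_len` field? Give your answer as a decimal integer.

`payload_len` follows `count` (1 byte), so it starts at byte offset 1 and occupies 8 bytes.
Bytes at offsets 1..8: 88 3B 9B 18 D9 18 8C D4.
Little-endian: lowest address holds the least-significant byte.
Reassemble most-significant byte first: D4 8C 18 D9 18 9B 3B 88 → 0xD48C18D9189B3B88.
Top bit is set, so as a signed 64-bit value this is 0xD48C18D9189B3B88 − 2^64 = -3131100320229540984.

-3131100320229540984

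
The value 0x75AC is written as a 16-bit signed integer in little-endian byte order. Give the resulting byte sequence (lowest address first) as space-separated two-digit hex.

Split into bytes (most-significant first): 75 AC.
In little-endian order the low byte comes first in memory.
So at ascending addresses the bytes are AC 75.

AC 75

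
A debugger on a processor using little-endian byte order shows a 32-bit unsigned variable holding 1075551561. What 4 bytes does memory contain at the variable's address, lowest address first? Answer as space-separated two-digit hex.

1075551561 in hexadecimal, padded to 32 bits, is 0x401B9D49.
Split into bytes (most-significant first): 40 1B 9D 49.
Little-endian: lowest address holds the least-significant byte.
So at ascending addresses the bytes are 49 9D 1B 40.

49 9D 1B 40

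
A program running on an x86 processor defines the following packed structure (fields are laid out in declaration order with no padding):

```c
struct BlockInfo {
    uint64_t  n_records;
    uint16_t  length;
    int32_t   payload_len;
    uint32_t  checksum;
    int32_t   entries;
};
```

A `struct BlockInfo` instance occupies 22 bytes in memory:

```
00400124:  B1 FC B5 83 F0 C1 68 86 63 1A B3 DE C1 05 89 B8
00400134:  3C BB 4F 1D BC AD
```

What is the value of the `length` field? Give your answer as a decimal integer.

`length` follows `n_records` (8 bytes), so it starts at byte offset 8 and occupies 2 bytes.
Bytes at offsets 8..9: 63 1A.
Little-endian: lowest address holds the least-significant byte.
Reassemble most-significant byte first: 1A 63 → 0x1A63.
0x1A63 = 6755.

6755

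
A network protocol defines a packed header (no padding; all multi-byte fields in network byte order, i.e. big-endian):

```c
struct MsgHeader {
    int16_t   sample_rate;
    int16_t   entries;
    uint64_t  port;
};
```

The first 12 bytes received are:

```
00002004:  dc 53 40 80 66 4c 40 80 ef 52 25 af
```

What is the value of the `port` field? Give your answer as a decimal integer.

7371337612613789103

`port` follows `sample_rate` (2 B), `entries` (2 B), so it starts at offset 2 + 2 = 4 and occupies 8 bytes.
Bytes at offsets 4..11: 66 4C 40 80 EF 52 25 AF.
In big-endian order the high byte comes first in memory.
The bytes are already most-significant first: 0x664C4080EF5225AF.
0x664C4080EF5225AF = 7371337612613789103.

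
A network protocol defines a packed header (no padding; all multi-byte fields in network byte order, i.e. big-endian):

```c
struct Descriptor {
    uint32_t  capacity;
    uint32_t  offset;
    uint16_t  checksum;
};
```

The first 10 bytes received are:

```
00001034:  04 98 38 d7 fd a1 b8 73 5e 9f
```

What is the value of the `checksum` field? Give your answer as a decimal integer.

`checksum` follows `capacity` (4 B), `offset` (4 B), so it starts at offset 4 + 4 = 8 and occupies 2 bytes.
Bytes at offsets 8..9: 5E 9F.
Big-endian: lowest address holds the most-significant byte.
The bytes are already most-significant first: 0x5E9F.
0x5E9F = 24223.

24223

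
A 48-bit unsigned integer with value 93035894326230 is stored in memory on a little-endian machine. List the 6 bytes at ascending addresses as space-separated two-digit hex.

D6 C3 6E 9B 9D 54

93035894326230 in hexadecimal, padded to 48 bits, is 0x549D9B6EC3D6.
Split into bytes (most-significant first): 54 9D 9B 6E C3 D6.
Little-endian stores the least-significant byte at the lowest address.
So at ascending addresses the bytes are D6 C3 6E 9B 9D 54.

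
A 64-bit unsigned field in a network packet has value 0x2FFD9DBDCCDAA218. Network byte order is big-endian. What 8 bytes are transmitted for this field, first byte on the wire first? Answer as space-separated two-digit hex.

2F FD 9D BD CC DA A2 18

Split into bytes (most-significant first): 2F FD 9D BD CC DA A2 18.
Big-endian: lowest address holds the most-significant byte.
So the memory order matches the most-significant-first order: 2F FD 9D BD CC DA A2 18.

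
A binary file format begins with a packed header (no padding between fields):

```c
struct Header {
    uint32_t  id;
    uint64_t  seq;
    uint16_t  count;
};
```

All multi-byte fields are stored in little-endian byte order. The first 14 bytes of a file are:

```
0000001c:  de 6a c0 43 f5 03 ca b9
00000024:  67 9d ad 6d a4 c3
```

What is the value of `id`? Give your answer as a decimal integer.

`id` is the first field, at byte offset 0, occupying 4 bytes.
Bytes at offsets 0..3: DE 6A C0 43.
In little-endian order the low byte comes first in memory.
Reassemble most-significant byte first: 43 C0 6A DE → 0x43C06ADE.
0x43C06ADE = 1136683742.

1136683742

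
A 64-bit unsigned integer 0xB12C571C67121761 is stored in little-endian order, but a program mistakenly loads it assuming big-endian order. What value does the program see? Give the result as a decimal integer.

Stored little-endian, the bytes at ascending addresses are 61 17 12 67 1C 57 2C B1.
Read back as big-endian, the last byte is least significant, giving 0x611712671C572CB1.
0x611712671C572CB1 = 6996080780209761457.

6996080780209761457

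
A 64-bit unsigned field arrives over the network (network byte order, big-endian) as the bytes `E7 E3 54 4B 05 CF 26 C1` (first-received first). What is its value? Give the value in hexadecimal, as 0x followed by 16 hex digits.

0xE7E3544B05CF26C1

Big-endian: lowest address holds the most-significant byte.
The bytes are already most-significant first: 0xE7E3544B05CF26C1.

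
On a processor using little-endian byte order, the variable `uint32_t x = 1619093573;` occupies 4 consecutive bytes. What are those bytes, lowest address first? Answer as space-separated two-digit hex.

45 68 81 60

1619093573 in hexadecimal, padded to 32 bits, is 0x60816845.
Split into bytes (most-significant first): 60 81 68 45.
In little-endian order the low byte comes first in memory.
So at ascending addresses the bytes are 45 68 81 60.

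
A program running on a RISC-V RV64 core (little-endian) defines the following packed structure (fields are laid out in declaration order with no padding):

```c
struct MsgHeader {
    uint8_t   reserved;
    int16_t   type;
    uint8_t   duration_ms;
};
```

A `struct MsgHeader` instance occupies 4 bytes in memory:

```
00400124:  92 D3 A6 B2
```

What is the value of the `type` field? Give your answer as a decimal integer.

-22829

`type` follows `reserved` (1 byte), so it starts at byte offset 1 and occupies 2 bytes.
Bytes at offsets 1..2: D3 A6.
Little-endian stores the least-significant byte at the lowest address.
Reassemble most-significant byte first: A6 D3 → 0xA6D3.
Top bit is set, so as a signed 16-bit value this is 0xA6D3 − 2^16 = -22829.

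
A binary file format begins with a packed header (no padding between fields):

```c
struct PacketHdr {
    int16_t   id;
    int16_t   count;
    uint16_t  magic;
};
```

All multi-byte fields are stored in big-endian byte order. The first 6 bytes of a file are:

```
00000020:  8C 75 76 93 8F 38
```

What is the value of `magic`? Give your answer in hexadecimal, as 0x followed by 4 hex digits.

0x8F38

`magic` follows `id` (2 B), `count` (2 B), so it starts at offset 2 + 2 = 4 and occupies 2 bytes.
Bytes at offsets 4..5: 8F 38.
In big-endian order the high byte comes first in memory.
The bytes are already most-significant first: 0x8F38.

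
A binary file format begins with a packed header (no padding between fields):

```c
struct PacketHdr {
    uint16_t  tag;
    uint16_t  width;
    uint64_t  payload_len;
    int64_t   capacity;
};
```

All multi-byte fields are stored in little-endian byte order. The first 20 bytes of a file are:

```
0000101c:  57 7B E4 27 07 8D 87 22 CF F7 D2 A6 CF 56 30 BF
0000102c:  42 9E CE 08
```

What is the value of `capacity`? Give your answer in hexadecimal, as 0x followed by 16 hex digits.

0x08CE9E42BF3056CF

`capacity` follows `tag` (2 B), `width` (2 B), `payload_len` (8 B), so it starts at offset 2 + 2 + 8 = 12 and occupies 8 bytes.
Bytes at offsets 12..19: CF 56 30 BF 42 9E CE 08.
Little-endian stores the least-significant byte at the lowest address.
Reassemble most-significant byte first: 08 CE 9E 42 BF 30 56 CF → 0x08CE9E42BF3056CF.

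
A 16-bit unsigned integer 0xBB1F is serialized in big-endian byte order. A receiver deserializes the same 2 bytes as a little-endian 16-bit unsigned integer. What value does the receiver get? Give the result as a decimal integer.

Stored big-endian, the bytes at ascending addresses are BB 1F.
Read back as little-endian, the first byte is least significant, giving 0x1FBB.
0x1FBB = 8123.

8123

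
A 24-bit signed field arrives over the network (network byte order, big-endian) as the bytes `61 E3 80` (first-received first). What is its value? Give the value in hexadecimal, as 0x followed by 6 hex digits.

In big-endian order the high byte comes first in memory.
The bytes are already most-significant first: 0x61E380.

0x61E380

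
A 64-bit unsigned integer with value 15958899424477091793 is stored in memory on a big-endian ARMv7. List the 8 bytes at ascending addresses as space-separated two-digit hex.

DD 79 66 79 02 24 97 D1

15958899424477091793 in hexadecimal, padded to 64 bits, is 0xDD796679022497D1.
Split into bytes (most-significant first): DD 79 66 79 02 24 97 D1.
In big-endian order the high byte comes first in memory.
So the memory order matches the most-significant-first order: DD 79 66 79 02 24 97 D1.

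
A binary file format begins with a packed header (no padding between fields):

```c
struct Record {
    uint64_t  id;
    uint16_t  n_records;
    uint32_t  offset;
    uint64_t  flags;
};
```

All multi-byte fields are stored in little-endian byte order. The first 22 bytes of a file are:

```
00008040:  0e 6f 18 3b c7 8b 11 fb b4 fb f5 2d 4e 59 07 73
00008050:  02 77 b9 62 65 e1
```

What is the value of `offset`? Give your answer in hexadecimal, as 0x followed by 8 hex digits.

`offset` follows `id` (8 B), `n_records` (2 B), so it starts at offset 8 + 2 = 10 and occupies 4 bytes.
Bytes at offsets 10..13: F5 2D 4E 59.
Little-endian stores the least-significant byte at the lowest address.
Reassemble most-significant byte first: 59 4E 2D F5 → 0x594E2DF5.

0x594E2DF5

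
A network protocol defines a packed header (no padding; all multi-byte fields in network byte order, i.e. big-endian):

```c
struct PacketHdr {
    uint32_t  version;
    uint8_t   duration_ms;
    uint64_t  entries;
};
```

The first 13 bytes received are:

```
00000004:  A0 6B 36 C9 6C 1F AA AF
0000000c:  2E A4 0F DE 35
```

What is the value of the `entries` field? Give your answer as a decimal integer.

`entries` follows `version` (4 B), `duration_ms` (1 B), so it starts at offset 4 + 1 = 5 and occupies 8 bytes.
Bytes at offsets 5..12: 1F AA AF 2E A4 0F DE 35.
Big-endian stores the most-significant byte at the lowest address.
The bytes are already most-significant first: 0x1FAAAF2EA40FDE35.
0x1FAAAF2EA40FDE35 = 2281828776072437301.

2281828776072437301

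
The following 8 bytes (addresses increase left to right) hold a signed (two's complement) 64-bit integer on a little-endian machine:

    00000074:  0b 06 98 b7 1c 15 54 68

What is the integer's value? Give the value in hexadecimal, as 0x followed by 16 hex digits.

0x6854151CB798060B

Little-endian: lowest address holds the least-significant byte.
Reassemble most-significant byte first: 68 54 15 1C B7 98 06 0B → 0x6854151CB798060B.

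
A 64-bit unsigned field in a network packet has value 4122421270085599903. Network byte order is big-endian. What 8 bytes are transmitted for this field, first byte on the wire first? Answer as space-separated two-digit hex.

4122421270085599903 in hexadecimal, padded to 64 bits, is 0x3935C84DB9F7829F.
Split into bytes (most-significant first): 39 35 C8 4D B9 F7 82 9F.
Big-endian: lowest address holds the most-significant byte.
So the memory order matches the most-significant-first order: 39 35 C8 4D B9 F7 82 9F.

39 35 C8 4D B9 F7 82 9F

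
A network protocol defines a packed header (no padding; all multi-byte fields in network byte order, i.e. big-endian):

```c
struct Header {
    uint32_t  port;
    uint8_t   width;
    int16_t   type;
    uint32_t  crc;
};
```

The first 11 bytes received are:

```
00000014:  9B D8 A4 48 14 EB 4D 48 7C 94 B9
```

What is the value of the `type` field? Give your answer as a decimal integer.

`type` follows `port` (4 B), `width` (1 B), so it starts at offset 4 + 1 = 5 and occupies 2 bytes.
Bytes at offsets 5..6: EB 4D.
Big-endian stores the most-significant byte at the lowest address.
The bytes are already most-significant first: 0xEB4D.
Top bit is set, so as a signed 16-bit value this is 0xEB4D − 2^16 = -5299.

-5299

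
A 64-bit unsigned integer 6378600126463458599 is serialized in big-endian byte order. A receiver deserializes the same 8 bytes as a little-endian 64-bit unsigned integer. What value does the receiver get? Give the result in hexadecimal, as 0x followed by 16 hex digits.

0x27BD1D0E05578558

6378600126463458599 in 64-bit hexadecimal is 0x588557050E1DBD27.
Stored big-endian, the bytes at ascending addresses are 58 85 57 05 0E 1D BD 27.
Read back as little-endian, the first byte is least significant, giving 0x27BD1D0E05578558.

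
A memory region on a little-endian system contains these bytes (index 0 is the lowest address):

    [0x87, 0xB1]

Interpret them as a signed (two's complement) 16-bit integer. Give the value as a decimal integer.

Little-endian stores the least-significant byte at the lowest address.
Reassemble most-significant byte first: B1 87 → 0xB187.
Top bit is set, so as a signed 16-bit value this is 0xB187 − 2^16 = -20089.

-20089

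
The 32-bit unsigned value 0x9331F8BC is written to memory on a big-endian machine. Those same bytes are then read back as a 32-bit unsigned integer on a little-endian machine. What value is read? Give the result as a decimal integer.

3170382227

Stored big-endian, the bytes at ascending addresses are 93 31 F8 BC.
Read back as little-endian, the first byte is least significant, giving 0xBCF83193.
0xBCF83193 = 3170382227.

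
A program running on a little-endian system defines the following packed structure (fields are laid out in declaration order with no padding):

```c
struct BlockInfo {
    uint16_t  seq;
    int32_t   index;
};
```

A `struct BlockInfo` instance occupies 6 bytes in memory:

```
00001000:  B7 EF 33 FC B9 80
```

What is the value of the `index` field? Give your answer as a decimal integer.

`index` follows `seq` (2 bytes), so it starts at byte offset 2 and occupies 4 bytes.
Bytes at offsets 2..5: 33 FC B9 80.
Little-endian stores the least-significant byte at the lowest address.
Reassemble most-significant byte first: 80 B9 FC 33 → 0x80B9FC33.
Top bit is set, so as a signed 32-bit value this is 0x80B9FC33 − 2^32 = -2135294925.

-2135294925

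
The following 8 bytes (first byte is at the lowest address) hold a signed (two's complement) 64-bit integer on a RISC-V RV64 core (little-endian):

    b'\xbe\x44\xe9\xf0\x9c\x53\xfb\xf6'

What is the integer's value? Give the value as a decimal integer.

Little-endian: lowest address holds the least-significant byte.
Reassemble most-significant byte first: F6 FB 53 9C F0 E9 44 BE → 0xF6FB539CF0E944BE.
Top bit is set, so as a signed 64-bit value this is 0xF6FB539CF0E944BE − 2^64 = -649833787703081794.

-649833787703081794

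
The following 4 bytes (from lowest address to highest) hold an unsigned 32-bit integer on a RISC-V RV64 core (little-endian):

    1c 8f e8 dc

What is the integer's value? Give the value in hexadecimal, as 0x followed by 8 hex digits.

Little-endian stores the least-significant byte at the lowest address.
Reassemble most-significant byte first: DC E8 8F 1C → 0xDCE88F1C.

0xDCE88F1C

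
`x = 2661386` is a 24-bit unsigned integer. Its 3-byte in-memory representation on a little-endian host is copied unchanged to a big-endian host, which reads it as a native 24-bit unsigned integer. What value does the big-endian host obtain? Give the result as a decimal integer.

695336

2661386 in 24-bit hexadecimal is 0x289C0A.
Stored little-endian, the bytes at ascending addresses are 0A 9C 28.
Read back as big-endian, the last byte is least significant, giving 0x0A9C28.
0x0A9C28 = 695336.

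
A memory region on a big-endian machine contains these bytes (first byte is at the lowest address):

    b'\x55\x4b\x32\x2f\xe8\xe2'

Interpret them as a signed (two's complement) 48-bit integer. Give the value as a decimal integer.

93781452908770

In big-endian order the high byte comes first in memory.
The bytes are already most-significant first: 0x554B322FE8E2.
0x554B322FE8E2 = 93781452908770.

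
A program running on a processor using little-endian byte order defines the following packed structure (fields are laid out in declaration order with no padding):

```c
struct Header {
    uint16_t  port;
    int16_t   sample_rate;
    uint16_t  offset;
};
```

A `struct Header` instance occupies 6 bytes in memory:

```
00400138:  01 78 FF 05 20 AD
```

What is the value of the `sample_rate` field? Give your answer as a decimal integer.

`sample_rate` follows `port` (2 bytes), so it starts at byte offset 2 and occupies 2 bytes.
Bytes at offsets 2..3: FF 05.
Little-endian: lowest address holds the least-significant byte.
Reassemble most-significant byte first: 05 FF → 0x05FF.
0x05FF = 1535.

1535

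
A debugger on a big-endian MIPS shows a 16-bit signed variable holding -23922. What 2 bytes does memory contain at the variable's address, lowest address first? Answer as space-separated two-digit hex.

Two's complement of -23922 in 16 bits: 23922 = 0x5D72; invert → 0xA28D; add 1 → 0xA28E.
Split into bytes (most-significant first): A2 8E.
In big-endian order the high byte comes first in memory.
So the memory order matches the most-significant-first order: A2 8E.

A2 8E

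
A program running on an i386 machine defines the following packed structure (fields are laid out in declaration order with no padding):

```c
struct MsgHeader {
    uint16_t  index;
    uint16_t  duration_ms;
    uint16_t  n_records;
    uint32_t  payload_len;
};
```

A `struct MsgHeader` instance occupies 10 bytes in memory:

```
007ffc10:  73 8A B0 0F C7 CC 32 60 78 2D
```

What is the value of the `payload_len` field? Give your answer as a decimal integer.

`payload_len` follows `index` (2 B), `duration_ms` (2 B), `n_records` (2 B), so it starts at offset 2 + 2 + 2 = 6 and occupies 4 bytes.
Bytes at offsets 6..9: 32 60 78 2D.
Little-endian: lowest address holds the least-significant byte.
Reassemble most-significant byte first: 2D 78 60 32 → 0x2D786032.
0x2D786032 = 762863666.

762863666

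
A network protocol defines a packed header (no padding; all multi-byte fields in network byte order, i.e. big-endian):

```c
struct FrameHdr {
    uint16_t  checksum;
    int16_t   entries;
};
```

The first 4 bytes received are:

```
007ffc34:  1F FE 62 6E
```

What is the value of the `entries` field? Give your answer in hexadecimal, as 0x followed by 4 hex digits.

`entries` follows `checksum` (2 bytes), so it starts at byte offset 2 and occupies 2 bytes.
Bytes at offsets 2..3: 62 6E.
Big-endian stores the most-significant byte at the lowest address.
The bytes are already most-significant first: 0x626E.

0x626E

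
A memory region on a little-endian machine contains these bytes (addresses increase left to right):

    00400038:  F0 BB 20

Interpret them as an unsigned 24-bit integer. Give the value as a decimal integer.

In little-endian order the low byte comes first in memory.
Reassemble most-significant byte first: 20 BB F0 → 0x20BBF0.
0x20BBF0 = 2145264.

2145264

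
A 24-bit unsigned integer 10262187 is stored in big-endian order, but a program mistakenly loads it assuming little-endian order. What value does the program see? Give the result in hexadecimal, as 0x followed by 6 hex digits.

10262187 in 24-bit hexadecimal is 0x9C96AB.
Stored big-endian, the bytes at ascending addresses are 9C 96 AB.
Read back as little-endian, the first byte is least significant, giving 0xAB969C.

0xAB969C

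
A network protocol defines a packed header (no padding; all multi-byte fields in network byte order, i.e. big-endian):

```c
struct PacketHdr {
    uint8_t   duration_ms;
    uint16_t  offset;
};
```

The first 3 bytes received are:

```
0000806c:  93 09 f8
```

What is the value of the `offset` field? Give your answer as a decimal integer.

2552

`offset` follows `duration_ms` (1 byte), so it starts at byte offset 1 and occupies 2 bytes.
Bytes at offsets 1..2: 09 F8.
In big-endian order the high byte comes first in memory.
The bytes are already most-significant first: 0x09F8.
0x09F8 = 2552.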